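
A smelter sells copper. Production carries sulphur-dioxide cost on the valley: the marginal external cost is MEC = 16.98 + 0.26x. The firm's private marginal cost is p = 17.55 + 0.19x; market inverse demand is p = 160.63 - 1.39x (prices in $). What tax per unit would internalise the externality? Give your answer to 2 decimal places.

tax = $34.80 per unit

Social marginal cost = private MC + MEC = 34.53 + 0.45x.
Set SMC = demand: 34.53 + 0.45x = 160.63 - 1.39x → x* = 68.5326.
The Pigouvian tax equals MEC at x*: 16.98 + 0.26×68.5326 = 34.7985.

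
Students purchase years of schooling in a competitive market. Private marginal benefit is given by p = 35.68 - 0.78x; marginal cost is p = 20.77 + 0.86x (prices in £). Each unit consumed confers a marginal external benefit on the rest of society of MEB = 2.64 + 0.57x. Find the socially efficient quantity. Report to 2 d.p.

Social marginal benefit = demand + MEB = 38.32 - 0.21x.
Set SMB = MC: 38.32 - 0.21x = 20.77 + 0.86x → x* = 16.4019.

x* = 16.40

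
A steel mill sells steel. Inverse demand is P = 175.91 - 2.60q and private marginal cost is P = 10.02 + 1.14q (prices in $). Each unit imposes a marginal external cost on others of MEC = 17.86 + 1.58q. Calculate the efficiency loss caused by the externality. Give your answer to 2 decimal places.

Market equilibrium (private): 10.02 + 1.14q = 175.91 - 2.60q → q_m = 44.3556.
Social marginal cost = private MC + MEC = 27.88 + 2.72q.
Set SMC = demand: 27.88 + 2.72q = 175.91 - 2.60q → q* = 27.8252.
Height of the DWL triangle at q_m is SMC(q_m) − demand(q_m) = MEC(q_m) = 87.9419.
DWL = ½ × 16.5304 × 87.9419 = 726.8574.

DWL = $726.86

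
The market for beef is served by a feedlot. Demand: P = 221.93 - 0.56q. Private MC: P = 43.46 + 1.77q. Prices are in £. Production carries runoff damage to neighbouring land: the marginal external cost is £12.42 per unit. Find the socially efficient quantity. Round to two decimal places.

q* = 71.27

Social marginal cost = private MC + MEC = 55.88 + 1.77q.
Set SMC = demand: 55.88 + 1.77q = 221.93 - 0.56q → q* = 71.2661.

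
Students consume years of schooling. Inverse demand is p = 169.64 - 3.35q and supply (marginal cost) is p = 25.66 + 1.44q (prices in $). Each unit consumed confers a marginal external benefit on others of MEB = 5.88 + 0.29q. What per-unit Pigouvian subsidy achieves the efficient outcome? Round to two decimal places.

subsidy = $15.54 per unit

Social marginal benefit = demand + MEB = 175.52 - 3.06q.
Set SMB = MC: 175.52 - 3.06q = 25.66 + 1.44q → q* = 33.3022.
The Pigouvian subsidy equals MEB at q*: 5.88 + 0.29×33.3022 = 15.5376.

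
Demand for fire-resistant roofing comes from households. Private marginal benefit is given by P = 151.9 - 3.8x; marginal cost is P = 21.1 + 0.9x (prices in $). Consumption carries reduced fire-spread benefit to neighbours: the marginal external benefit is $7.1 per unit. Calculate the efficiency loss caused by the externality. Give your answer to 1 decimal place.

Market equilibrium (private): 21.1 + 0.9x = 151.9 - 3.8x → x_m = 27.8298.
Social marginal benefit = demand + MEB = 159.0 - 3.8x.
Set SMB = MC: 159.0 - 3.8x = 21.1 + 0.9x → x* = 29.3404.
The welfare-loss triangle has base |x_m − x*| and height MEB(x_m) (the vertical gap between SMB and MC is zero at x* and MEB at x_m).
DWL = ½ × 1.5106 × 7.1000 = 5.3626.

DWL = $5.4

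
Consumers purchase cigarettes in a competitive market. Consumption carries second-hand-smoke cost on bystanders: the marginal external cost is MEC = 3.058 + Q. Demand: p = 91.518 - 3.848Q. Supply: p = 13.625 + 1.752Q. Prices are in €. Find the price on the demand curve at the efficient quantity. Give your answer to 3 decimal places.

Social marginal benefit = demand − MEC = 88.460 - 4.848Q.
Set SMB = MC: 88.460 - 4.848Q = 13.625 + 1.752Q → Q* = 11.3386.
Consumer price on the demand curve at Q*: 91.518 − 3.848×11.3386 = 47.8871.

P = €47.887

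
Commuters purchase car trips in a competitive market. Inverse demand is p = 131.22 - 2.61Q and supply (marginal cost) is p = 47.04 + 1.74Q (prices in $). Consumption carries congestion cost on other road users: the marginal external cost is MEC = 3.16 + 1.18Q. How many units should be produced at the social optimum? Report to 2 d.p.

Social marginal benefit = demand − MEC = 128.06 - 3.79Q.
Set SMB = MC: 128.06 - 3.79Q = 47.04 + 1.74Q → Q* = 14.6510.

Q* = 14.65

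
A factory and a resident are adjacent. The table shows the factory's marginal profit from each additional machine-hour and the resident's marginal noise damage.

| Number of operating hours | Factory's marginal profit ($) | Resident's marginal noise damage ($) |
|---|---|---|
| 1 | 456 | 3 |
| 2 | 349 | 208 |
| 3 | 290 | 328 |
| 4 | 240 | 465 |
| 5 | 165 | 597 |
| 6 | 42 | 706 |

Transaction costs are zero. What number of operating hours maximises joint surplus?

2

Bargaining reaches the level where marginal profit last exceeds marginal noise damage.
That holds through level 2 (349 ≥ 208) but not at 3 (290 < 328).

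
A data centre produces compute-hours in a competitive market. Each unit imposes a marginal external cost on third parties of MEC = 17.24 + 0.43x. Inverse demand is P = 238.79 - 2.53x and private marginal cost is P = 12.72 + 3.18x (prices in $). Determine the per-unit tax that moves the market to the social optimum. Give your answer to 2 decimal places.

Social marginal cost = private MC + MEC = 29.96 + 3.61x.
Set SMC = demand: 29.96 + 3.61x = 238.79 - 2.53x → x* = 34.0114.
The Pigouvian tax equals MEC at x*: 17.24 + 0.43×34.0114 = 31.8649.

tax = $31.86 per unit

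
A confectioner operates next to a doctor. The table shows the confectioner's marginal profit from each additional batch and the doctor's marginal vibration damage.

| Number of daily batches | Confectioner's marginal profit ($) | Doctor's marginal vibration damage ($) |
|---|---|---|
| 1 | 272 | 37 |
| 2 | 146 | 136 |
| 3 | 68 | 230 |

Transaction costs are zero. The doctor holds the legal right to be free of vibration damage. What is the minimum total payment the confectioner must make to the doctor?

Efficient level: marginal profit ≥ marginal vibration damage through level 2, so k* = 2.
With the doctor holding the right, the confectioner must at least compensate total damage at k*: 37 + 136 = 173.

$173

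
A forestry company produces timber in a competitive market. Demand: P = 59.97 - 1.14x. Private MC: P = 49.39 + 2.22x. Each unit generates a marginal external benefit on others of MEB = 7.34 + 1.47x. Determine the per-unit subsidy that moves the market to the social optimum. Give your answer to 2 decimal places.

subsidy = 21.28 per unit

Social marginal cost = private MC − MEB = 42.05 + 0.75x.
Set SMC = demand: 42.05 + 0.75x = 59.97 - 1.14x → x* = 9.4815.
The Pigouvian subsidy equals MEB at x*: 7.34 + 1.47×9.4815 = 21.2778.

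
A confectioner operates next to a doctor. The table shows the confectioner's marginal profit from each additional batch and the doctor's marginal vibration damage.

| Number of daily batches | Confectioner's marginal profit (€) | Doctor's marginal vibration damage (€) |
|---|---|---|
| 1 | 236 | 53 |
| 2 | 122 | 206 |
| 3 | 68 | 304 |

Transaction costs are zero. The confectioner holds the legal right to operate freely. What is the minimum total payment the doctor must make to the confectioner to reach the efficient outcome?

€190

Left alone the confectioner would choose level 3 (marginal profit stays positive).
Efficient level: k* = 1 (marginal profit ≥ marginal vibration damage through 1).
The doctor must at least cover the confectioner's forgone profit from cutting 3→1: 122 + 68 = 190.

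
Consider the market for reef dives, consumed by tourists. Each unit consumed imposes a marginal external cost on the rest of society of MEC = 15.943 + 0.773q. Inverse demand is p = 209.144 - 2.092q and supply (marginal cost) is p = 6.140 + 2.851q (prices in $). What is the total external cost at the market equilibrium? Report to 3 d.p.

Market equilibrium (private): 6.140 + 2.851q = 209.144 - 2.092q → q_m = 41.0690.
Total external cost = ∫₀^{q_m} (15.943 + 0.773q) dq = 15.943×41.0690 + ½×0.773×41.0690² = 1306.6582.

$1306.658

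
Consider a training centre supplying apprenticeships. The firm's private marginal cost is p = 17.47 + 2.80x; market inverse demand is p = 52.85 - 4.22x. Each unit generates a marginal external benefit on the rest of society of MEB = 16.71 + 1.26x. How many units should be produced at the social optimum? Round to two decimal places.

x* = 9.04

Social marginal cost = private MC − MEB = 0.76 + 1.54x.
Set SMC = demand: 0.76 + 1.54x = 52.85 - 4.22x → x* = 9.0434.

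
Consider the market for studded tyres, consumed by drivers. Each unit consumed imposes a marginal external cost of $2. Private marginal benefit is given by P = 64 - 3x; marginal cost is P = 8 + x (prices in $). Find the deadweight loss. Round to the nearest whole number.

Market equilibrium (private): 8 + x = 64 - 3x → x_m = 14.0000.
Social marginal benefit = demand − MEC = 62 - 3x.
Set SMB = MC: 62 - 3x = 8 + x → x* = 13.5000.
The loss is the area between SMB and MC from x* to x_m; with linear curves that's a triangle of height MEC(x_m).
DWL = ½ × 0.5000 × 2.0000 = 0.5000.

DWL = $1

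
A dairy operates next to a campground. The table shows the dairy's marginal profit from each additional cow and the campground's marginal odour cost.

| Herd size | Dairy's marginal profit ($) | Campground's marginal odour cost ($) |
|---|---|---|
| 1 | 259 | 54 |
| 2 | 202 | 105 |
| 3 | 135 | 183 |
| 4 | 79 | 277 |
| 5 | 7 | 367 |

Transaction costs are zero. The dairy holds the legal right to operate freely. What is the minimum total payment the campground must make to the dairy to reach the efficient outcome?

$221

Left alone the dairy would choose level 5 (marginal profit stays positive).
Efficient level: k* = 2 (marginal profit ≥ marginal odour cost through 2).
The campground must at least cover the dairy's forgone profit from cutting 5→2: 135 + 79 + 7 = 221.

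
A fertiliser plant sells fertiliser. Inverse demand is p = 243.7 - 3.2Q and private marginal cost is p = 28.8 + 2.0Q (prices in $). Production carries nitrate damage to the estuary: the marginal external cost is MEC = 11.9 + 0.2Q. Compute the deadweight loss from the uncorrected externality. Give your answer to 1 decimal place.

Market equilibrium (private): 28.8 + 2.0Q = 243.7 - 3.2Q → Q_m = 41.3269.
Social marginal cost = private MC + MEC = 40.7 + 2.2Q.
Set SMC = demand: 40.7 + 2.2Q = 243.7 - 3.2Q → Q* = 37.5926.
Between Q* and Q_m the wedge SMC − demand runs linearly from 0 to MEC(Q_m), so the loss is a triangle.
DWL = ½ × 3.7343 × 20.1654 = 37.6518.

DWL = $37.7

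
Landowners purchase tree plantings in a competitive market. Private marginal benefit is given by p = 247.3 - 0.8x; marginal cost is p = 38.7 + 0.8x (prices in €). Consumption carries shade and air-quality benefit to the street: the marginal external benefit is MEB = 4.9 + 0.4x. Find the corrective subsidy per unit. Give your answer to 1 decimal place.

subsidy = €76.1 per unit

Social marginal benefit = demand + MEB = 252.2 - 0.4x.
Set SMB = MC: 252.2 - 0.4x = 38.7 + 0.8x → x* = 177.9167.
The Pigouvian subsidy equals MEB at x*: 4.9 + 0.4×177.9167 = 76.0667.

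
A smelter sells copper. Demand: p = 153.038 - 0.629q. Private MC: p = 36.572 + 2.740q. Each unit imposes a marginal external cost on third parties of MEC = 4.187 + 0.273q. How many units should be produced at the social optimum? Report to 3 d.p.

q* = 30.829

Social marginal cost = private MC + MEC = 40.759 + 3.013q.
Set SMC = demand: 40.759 + 3.013q = 153.038 - 0.629q → q* = 30.8289.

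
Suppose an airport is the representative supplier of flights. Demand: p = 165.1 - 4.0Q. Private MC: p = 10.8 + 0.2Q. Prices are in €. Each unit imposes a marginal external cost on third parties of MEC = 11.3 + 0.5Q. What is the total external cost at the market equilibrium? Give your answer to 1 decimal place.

Market equilibrium (private): 10.8 + 0.2Q = 165.1 - 4.0Q → Q_m = 36.7381.
Total external cost = ∫₀^{Q_m} (11.3 + 0.5Q) dQ = 11.3×36.7381 + ½×0.5×36.7381² = 752.5625.

€752.6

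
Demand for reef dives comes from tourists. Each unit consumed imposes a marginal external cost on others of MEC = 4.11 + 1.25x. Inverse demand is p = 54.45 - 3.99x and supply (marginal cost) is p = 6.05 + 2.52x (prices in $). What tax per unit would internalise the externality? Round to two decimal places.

Social marginal benefit = demand − MEC = 50.34 - 5.24x.
Set SMB = MC: 50.34 - 5.24x = 6.05 + 2.52x → x* = 5.7075.
The Pigouvian tax equals MEC at x*: 4.11 + 1.25×5.7075 = 11.2444.

tax = $11.24 per unit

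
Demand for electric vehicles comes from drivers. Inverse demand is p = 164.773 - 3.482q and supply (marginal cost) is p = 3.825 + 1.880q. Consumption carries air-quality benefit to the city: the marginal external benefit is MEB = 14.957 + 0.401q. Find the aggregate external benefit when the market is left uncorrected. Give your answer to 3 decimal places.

629.603

Market equilibrium (private): 3.825 + 1.880q = 164.773 - 3.482q → q_m = 30.0164.
Total external benefit = ∫₀^{q_m} (14.957 + 0.401q) dq = 14.957×30.0164 + ½×0.401×30.0164² = 629.6026.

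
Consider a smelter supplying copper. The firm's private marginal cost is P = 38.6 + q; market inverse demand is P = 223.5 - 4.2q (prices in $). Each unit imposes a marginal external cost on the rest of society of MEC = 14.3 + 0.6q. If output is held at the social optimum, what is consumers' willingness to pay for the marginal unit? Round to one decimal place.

P = $100.0

Social marginal cost = private MC + MEC = 52.9 + 1.6q.
Set SMC = demand: 52.9 + 1.6q = 223.5 - 4.2q → q* = 29.4138.
Consumer price on the demand curve at q*: 223.5 − 4.2×29.4138 = 99.9620.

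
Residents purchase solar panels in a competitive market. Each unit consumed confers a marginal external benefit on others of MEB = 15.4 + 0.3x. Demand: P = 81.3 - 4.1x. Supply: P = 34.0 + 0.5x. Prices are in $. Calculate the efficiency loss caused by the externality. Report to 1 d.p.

Market equilibrium (private): 34.0 + 0.5x = 81.3 - 4.1x → x_m = 10.2826.
Social marginal benefit = demand + MEB = 96.7 - 3.8x.
Set SMB = MC: 96.7 - 3.8x = 34.0 + 0.5x → x* = 14.5814.
The welfare-loss triangle has base |x_m − x*| and height MEB(x_m) (the vertical gap between SMB and MC is zero at x* and MEB at x_m).
DWL = ½ × 4.2988 × 18.4848 = 39.7312.

DWL = $39.7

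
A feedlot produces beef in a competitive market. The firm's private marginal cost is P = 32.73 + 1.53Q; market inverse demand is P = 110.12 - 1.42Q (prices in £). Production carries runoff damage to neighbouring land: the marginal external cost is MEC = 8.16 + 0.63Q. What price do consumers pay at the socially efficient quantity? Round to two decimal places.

Social marginal cost = private MC + MEC = 40.89 + 2.16Q.
Set SMC = demand: 40.89 + 2.16Q = 110.12 - 1.42Q → Q* = 19.3380.
Consumer price on the demand curve at Q*: 110.12 − 1.42×19.3380 = 82.6600.

P = £82.66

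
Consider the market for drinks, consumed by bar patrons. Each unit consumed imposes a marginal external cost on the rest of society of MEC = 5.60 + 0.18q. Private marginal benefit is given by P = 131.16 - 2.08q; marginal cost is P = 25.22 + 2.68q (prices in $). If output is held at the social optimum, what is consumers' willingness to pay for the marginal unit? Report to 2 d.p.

Social marginal benefit = demand − MEC = 125.56 - 2.26q.
Set SMB = MC: 125.56 - 2.26q = 25.22 + 2.68q → q* = 20.3117.
Consumer price on the demand curve at q*: 131.16 − 2.08×20.3117 = 88.9117.

P = $88.91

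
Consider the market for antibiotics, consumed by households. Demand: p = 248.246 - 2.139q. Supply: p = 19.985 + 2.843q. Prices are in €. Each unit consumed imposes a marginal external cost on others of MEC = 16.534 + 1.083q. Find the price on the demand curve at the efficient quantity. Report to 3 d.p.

P = €173.574

Social marginal benefit = demand − MEC = 231.712 - 3.222q.
Set SMB = MC: 231.712 - 3.222q = 19.985 + 2.843q → q* = 34.9096.
Consumer price on the demand curve at q*: 248.246 − 2.139×34.9096 = 173.5744.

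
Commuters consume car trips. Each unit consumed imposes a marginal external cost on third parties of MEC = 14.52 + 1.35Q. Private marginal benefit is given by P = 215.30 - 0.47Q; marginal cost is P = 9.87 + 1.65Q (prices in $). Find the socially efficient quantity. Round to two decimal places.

Social marginal benefit = demand − MEC = 200.78 - 1.82Q.
Set SMB = MC: 200.78 - 1.82Q = 9.87 + 1.65Q → Q* = 55.0173.

Q* = 55.02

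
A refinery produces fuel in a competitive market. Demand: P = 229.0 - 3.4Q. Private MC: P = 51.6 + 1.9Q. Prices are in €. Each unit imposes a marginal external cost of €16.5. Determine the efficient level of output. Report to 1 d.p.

Social marginal cost = private MC + MEC = 68.1 + 1.9Q.
Set SMC = demand: 68.1 + 1.9Q = 229.0 - 3.4Q → Q* = 30.3585.

Q* = 30.4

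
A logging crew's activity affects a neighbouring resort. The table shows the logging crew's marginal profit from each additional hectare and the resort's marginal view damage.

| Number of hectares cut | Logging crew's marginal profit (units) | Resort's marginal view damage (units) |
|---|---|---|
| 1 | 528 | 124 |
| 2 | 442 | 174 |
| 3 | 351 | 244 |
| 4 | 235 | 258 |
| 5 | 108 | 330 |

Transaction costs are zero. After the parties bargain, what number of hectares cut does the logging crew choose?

3

Bargaining reaches the level where marginal profit last exceeds marginal view damage.
That holds through level 3 (351 ≥ 244) but not at 4 (235 < 258).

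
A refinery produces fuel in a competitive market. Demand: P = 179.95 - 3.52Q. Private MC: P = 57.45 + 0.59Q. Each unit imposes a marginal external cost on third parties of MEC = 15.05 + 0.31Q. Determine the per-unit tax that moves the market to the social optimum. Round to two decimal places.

tax = 22.59 per unit

Social marginal cost = private MC + MEC = 72.50 + 0.90Q.
Set SMC = demand: 72.50 + 0.90Q = 179.95 - 3.52Q → Q* = 24.3100.
The Pigouvian tax equals MEC at Q*: 15.05 + 0.31×24.3100 = 22.5861.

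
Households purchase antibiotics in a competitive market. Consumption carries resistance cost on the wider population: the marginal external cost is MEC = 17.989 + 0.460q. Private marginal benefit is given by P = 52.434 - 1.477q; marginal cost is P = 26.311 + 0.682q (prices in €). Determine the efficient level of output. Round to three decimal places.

Social marginal benefit = demand − MEC = 34.445 - 1.937q.
Set SMB = MC: 34.445 - 1.937q = 26.311 + 0.682q → q* = 3.1058.

q* = 3.106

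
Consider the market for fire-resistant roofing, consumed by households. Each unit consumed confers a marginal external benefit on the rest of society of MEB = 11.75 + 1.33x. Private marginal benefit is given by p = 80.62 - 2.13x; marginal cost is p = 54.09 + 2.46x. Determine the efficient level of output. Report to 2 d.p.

Social marginal benefit = demand + MEB = 92.37 - 0.80x.
Set SMB = MC: 92.37 - 0.80x = 54.09 + 2.46x → x* = 11.7423.

x* = 11.74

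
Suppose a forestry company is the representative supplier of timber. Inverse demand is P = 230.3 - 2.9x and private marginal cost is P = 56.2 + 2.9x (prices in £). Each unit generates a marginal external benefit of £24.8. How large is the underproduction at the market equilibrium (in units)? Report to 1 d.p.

4.3 units

Market equilibrium (private): 56.2 + 2.9x = 230.3 - 2.9x → x_m = 30.0172.
Social marginal cost = private MC − MEB = 31.4 + 2.9x.
Set SMC = demand: 31.4 + 2.9x = 230.3 - 2.9x → x* = 34.2931.
Gap = |30.0172 − 34.2931| = 4.2759.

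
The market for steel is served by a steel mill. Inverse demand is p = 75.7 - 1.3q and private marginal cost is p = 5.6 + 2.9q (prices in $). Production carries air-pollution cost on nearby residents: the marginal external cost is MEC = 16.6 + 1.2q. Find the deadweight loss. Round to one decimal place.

Market equilibrium (private): 5.6 + 2.9q = 75.7 - 1.3q → q_m = 16.6905.
Social marginal cost = private MC + MEC = 22.2 + 4.1q.
Set SMC = demand: 22.2 + 4.1q = 75.7 - 1.3q → q* = 9.9074.
Between q* and q_m the wedge SMC − demand runs linearly from 0 to MEC(q_m), so the loss is a triangle.
DWL = ½ × 6.7831 × 36.6286 = 124.2277.

DWL = $124.2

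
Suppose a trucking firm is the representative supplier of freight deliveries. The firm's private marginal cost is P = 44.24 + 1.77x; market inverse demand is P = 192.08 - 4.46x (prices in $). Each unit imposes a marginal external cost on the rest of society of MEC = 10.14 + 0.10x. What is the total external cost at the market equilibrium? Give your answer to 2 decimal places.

Market equilibrium (private): 44.24 + 1.77x = 192.08 - 4.46x → x_m = 23.7303.
Total external cost = ∫₀^{x_m} (10.14 + 0.10x) dx = 10.14×23.7303 + ½×0.10×23.7303² = 268.7816.

$268.78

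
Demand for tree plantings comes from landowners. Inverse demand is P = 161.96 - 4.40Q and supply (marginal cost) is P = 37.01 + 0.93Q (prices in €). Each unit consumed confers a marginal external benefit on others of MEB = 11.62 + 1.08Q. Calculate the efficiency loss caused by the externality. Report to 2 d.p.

Market equilibrium (private): 37.01 + 0.93Q = 161.96 - 4.40Q → Q_m = 23.4428.
Social marginal benefit = demand + MEB = 173.58 - 3.32Q.
Set SMB = MC: 173.58 - 3.32Q = 37.01 + 0.93Q → Q* = 32.1341.
Between Q* and Q_m the wedge SMB − MC runs linearly from 0 to MEB(Q_m), so the loss is a triangle.
DWL = ½ × 8.6913 × 36.9382 = 160.5205.

DWL = €160.52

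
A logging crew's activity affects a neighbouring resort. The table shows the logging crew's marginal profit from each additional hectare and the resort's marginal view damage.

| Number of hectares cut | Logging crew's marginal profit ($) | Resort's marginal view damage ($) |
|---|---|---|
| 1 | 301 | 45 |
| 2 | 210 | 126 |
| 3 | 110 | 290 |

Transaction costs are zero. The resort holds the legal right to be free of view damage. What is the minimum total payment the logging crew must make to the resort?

$171

Efficient level: marginal profit ≥ marginal view damage through level 2, so k* = 2.
With the resort holding the right, the logging crew must at least compensate total damage at k*: 45 + 126 = 171.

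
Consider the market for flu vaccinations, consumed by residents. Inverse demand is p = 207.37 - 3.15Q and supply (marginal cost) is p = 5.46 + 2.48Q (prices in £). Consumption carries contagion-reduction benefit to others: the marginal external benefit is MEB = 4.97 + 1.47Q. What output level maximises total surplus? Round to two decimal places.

Social marginal benefit = demand + MEB = 212.34 - 1.68Q.
Set SMB = MC: 212.34 - 1.68Q = 5.46 + 2.48Q → Q* = 49.7308.

Q* = 49.73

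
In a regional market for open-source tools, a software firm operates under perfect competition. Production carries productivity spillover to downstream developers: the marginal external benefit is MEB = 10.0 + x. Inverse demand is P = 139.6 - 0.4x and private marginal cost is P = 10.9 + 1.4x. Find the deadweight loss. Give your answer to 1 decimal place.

DWL = 4151.4

Market equilibrium (private): 10.9 + 1.4x = 139.6 - 0.4x → x_m = 71.5000.
Social marginal cost = private MC − MEB = 0.9 + 0.4x.
Set SMC = demand: 0.9 + 0.4x = 139.6 - 0.4x → x* = 173.3750.
Between x* and x_m the wedge demand − SMC runs linearly from 0 to MEB(x_m), so the loss is a triangle.
DWL = ½ × 101.8750 × 81.5000 = 4151.4063.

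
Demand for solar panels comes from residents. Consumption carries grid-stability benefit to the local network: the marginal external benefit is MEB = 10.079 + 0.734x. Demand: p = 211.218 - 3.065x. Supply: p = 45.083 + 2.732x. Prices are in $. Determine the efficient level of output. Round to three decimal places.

x* = 34.804

Social marginal benefit = demand + MEB = 221.297 - 2.331x.
Set SMB = MC: 221.297 - 2.331x = 45.083 + 2.732x → x* = 34.8043.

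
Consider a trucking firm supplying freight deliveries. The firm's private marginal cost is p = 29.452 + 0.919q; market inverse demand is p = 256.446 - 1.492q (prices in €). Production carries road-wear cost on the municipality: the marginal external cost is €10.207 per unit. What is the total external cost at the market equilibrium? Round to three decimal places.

Market equilibrium (private): 29.452 + 0.919q = 256.446 - 1.492q → q_m = 94.1493.
Total external cost = MEC × q_m = 10.207 × 94.1493 = 960.9819.

€960.982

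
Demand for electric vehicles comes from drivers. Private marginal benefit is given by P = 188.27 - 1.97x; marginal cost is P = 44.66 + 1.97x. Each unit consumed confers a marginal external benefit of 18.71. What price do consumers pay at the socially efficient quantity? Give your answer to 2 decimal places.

P = 107.11

Social marginal benefit = demand + MEB = 206.98 - 1.97x.
Set SMB = MC: 206.98 - 1.97x = 44.66 + 1.97x → x* = 41.1980.
Consumer price on the demand curve at x*: 188.27 − 1.97×41.1980 = 107.1099.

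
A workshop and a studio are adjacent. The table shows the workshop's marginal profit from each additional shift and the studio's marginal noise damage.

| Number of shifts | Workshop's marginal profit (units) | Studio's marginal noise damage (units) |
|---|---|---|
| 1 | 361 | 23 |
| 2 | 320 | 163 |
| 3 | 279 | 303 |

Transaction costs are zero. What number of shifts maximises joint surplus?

2

Bargaining reaches the level where marginal profit last exceeds marginal noise damage.
That holds through level 2 (320 ≥ 163) but not at 3 (279 < 303).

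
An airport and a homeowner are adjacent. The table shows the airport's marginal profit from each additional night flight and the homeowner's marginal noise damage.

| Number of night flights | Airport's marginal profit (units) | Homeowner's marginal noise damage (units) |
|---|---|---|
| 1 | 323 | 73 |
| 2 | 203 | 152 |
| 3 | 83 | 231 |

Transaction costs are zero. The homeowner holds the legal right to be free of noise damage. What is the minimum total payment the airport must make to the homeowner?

225

Efficient level: marginal profit ≥ marginal noise damage through level 2, so k* = 2.
With the homeowner holding the right, the airport must at least compensate total damage at k*: 73 + 152 = 225.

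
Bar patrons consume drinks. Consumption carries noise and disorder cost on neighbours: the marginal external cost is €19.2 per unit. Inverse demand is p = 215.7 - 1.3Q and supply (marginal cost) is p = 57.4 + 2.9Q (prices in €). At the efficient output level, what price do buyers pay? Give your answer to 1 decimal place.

Social marginal benefit = demand − MEC = 196.5 - 1.3Q.
Set SMB = MC: 196.5 - 1.3Q = 57.4 + 2.9Q → Q* = 33.1190.
Consumer price on the demand curve at Q*: 215.7 − 1.3×33.1190 = 172.6453.

P = €172.6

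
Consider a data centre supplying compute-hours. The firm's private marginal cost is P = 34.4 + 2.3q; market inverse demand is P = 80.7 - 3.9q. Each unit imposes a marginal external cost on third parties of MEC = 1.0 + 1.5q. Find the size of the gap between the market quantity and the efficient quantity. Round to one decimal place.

1.6 units

Market equilibrium (private): 34.4 + 2.3q = 80.7 - 3.9q → q_m = 7.4677.
Social marginal cost = private MC + MEC = 35.4 + 3.8q.
Set SMC = demand: 35.4 + 3.8q = 80.7 - 3.9q → q* = 5.8831.
Gap = |7.4677 − 5.8831| = 1.5846.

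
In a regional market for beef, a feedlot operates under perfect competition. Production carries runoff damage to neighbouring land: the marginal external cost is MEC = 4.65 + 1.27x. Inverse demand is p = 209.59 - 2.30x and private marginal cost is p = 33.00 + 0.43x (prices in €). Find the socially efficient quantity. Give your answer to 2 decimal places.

x* = 42.99

Social marginal cost = private MC + MEC = 37.65 + 1.70x.
Set SMC = demand: 37.65 + 1.70x = 209.59 - 2.30x → x* = 42.9850.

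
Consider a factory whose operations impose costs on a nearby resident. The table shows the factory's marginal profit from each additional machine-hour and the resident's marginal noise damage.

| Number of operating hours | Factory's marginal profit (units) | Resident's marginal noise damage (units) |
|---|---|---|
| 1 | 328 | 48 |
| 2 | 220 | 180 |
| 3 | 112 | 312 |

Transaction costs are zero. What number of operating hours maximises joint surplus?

Bargaining reaches the level where marginal profit last exceeds marginal noise damage.
That holds through level 2 (220 ≥ 180) but not at 3 (112 < 312).

2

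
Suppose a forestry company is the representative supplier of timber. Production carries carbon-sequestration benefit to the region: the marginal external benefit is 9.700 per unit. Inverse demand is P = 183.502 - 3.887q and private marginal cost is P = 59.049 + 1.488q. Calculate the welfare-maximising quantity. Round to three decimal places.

Social marginal cost = private MC − MEB = 49.349 + 1.488q.
Set SMC = demand: 49.349 + 1.488q = 183.502 - 3.887q → q* = 24.9587.

q* = 24.959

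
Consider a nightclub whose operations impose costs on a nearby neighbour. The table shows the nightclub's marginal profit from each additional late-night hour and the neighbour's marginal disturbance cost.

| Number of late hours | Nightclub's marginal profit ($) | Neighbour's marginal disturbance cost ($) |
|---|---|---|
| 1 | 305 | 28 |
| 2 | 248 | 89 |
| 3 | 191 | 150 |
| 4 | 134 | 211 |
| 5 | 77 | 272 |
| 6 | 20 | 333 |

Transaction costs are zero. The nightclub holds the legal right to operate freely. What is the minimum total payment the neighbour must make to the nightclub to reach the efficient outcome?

$231

Left alone the nightclub would choose level 6 (marginal profit stays positive).
Efficient level: k* = 3 (marginal profit ≥ marginal disturbance cost through 3).
The neighbour must at least cover the nightclub's forgone profit from cutting 6→3: 134 + 77 + 20 = 231.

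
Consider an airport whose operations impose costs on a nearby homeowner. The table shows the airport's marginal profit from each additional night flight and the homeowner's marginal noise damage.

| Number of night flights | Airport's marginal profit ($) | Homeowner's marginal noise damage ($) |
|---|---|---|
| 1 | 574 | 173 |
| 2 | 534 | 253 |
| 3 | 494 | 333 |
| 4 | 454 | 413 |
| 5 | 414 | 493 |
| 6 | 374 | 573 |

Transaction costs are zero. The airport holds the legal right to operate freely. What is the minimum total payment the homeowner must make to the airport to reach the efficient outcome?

$788

Left alone the airport would choose level 6 (marginal profit stays positive).
Efficient level: k* = 4 (marginal profit ≥ marginal noise damage through 4).
The homeowner must at least cover the airport's forgone profit from cutting 6→4: 414 + 374 = 788.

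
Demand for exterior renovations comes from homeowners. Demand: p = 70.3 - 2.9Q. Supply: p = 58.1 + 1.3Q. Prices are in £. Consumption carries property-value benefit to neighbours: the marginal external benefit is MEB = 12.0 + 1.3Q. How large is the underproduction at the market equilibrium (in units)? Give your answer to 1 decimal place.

5.4 units

Market equilibrium (private): 58.1 + 1.3Q = 70.3 - 2.9Q → Q_m = 2.9048.
Social marginal benefit = demand + MEB = 82.3 - 1.6Q.
Set SMB = MC: 82.3 - 1.6Q = 58.1 + 1.3Q → Q* = 8.3448.
Gap = |2.9048 − 8.3448| = 5.4400.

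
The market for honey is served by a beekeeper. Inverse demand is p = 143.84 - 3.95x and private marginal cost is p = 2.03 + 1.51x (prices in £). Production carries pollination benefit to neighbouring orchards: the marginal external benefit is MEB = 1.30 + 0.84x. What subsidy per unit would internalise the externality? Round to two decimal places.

Social marginal cost = private MC − MEB = 0.73 + 0.67x.
Set SMC = demand: 0.73 + 0.67x = 143.84 - 3.95x → x* = 30.9762.
The Pigouvian subsidy equals MEB at x*: 1.30 + 0.84×30.9762 = 27.3200.

subsidy = £27.32 per unit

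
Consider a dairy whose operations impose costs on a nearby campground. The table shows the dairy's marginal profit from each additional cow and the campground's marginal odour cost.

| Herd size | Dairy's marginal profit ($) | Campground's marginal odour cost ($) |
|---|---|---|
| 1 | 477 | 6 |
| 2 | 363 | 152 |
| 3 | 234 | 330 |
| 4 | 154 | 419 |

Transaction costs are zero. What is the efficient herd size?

Bargaining reaches the level where marginal profit last exceeds marginal odour cost.
That holds through level 2 (363 ≥ 152) but not at 3 (234 < 330).

2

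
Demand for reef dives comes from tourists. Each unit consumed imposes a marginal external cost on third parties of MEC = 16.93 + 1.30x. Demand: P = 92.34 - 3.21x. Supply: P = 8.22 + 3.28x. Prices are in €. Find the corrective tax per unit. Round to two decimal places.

tax = €28.14 per unit

Social marginal benefit = demand − MEC = 75.41 - 4.51x.
Set SMB = MC: 75.41 - 4.51x = 8.22 + 3.28x → x* = 8.6252.
The Pigouvian tax equals MEC at x*: 16.93 + 1.30×8.6252 = 28.1428.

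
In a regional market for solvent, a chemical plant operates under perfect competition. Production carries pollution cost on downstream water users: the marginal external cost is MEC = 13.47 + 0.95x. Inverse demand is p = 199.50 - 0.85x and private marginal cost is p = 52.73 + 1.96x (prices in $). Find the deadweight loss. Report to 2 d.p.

Market equilibrium (private): 52.73 + 1.96x = 199.50 - 0.85x → x_m = 52.2313.
Social marginal cost = private MC + MEC = 66.20 + 2.91x.
Set SMC = demand: 66.20 + 2.91x = 199.50 - 0.85x → x* = 35.4521.
The loss is the area between SMC and demand from x* to x_m; with linear curves that's a triangle of height MEC(x_m).
DWL = ½ × 16.7792 × 63.0898 = 529.2982.

DWL = $529.30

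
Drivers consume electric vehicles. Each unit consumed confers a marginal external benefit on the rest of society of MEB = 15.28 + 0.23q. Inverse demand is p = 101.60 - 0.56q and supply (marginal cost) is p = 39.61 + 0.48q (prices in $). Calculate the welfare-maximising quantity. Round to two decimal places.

q* = 95.40

Social marginal benefit = demand + MEB = 116.88 - 0.33q.
Set SMB = MC: 116.88 - 0.33q = 39.61 + 0.48q → q* = 95.3951.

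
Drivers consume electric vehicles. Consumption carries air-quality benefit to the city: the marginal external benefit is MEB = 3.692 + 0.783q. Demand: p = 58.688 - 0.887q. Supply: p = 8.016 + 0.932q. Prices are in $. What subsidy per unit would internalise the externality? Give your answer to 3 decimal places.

subsidy = $44.780 per unit

Social marginal benefit = demand + MEB = 62.380 - 0.104q.
Set SMB = MC: 62.380 - 0.104q = 8.016 + 0.932q → q* = 52.4749.
The Pigouvian subsidy equals MEB at q*: 3.692 + 0.783×52.4749 = 44.7798.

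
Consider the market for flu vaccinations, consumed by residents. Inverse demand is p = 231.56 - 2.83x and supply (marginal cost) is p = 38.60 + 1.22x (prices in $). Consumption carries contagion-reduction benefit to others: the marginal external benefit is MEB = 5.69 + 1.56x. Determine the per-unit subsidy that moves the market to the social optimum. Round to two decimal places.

Social marginal benefit = demand + MEB = 237.25 - 1.27x.
Set SMB = MC: 237.25 - 1.27x = 38.60 + 1.22x → x* = 79.7791.
The Pigouvian subsidy equals MEB at x*: 5.69 + 1.56×79.7791 = 130.1454.

subsidy = $130.15 per unit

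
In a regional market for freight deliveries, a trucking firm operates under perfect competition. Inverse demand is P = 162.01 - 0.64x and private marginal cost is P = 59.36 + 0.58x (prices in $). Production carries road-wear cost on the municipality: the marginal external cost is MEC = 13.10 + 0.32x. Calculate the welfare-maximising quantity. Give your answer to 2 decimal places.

x* = 58.15

Social marginal cost = private MC + MEC = 72.46 + 0.90x.
Set SMC = demand: 72.46 + 0.90x = 162.01 - 0.64x → x* = 58.1494.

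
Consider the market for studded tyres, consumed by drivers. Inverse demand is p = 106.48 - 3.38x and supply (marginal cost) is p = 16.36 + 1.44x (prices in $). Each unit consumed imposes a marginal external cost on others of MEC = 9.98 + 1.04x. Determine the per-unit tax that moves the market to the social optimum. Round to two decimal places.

tax = $24.20 per unit

Social marginal benefit = demand − MEC = 96.50 - 4.42x.
Set SMB = MC: 96.50 - 4.42x = 16.36 + 1.44x → x* = 13.6758.
The Pigouvian tax equals MEC at x*: 9.98 + 1.04×13.6758 = 24.2028.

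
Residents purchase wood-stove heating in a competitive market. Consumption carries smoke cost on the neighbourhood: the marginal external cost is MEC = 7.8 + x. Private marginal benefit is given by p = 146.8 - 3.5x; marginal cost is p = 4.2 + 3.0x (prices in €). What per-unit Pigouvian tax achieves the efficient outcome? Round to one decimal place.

tax = €25.8 per unit

Social marginal benefit = demand − MEC = 139.0 - 4.5x.
Set SMB = MC: 139.0 - 4.5x = 4.2 + 3.0x → x* = 17.9733.
The Pigouvian tax equals MEC at x*: 7.8 + 1.0×17.9733 = 25.7733.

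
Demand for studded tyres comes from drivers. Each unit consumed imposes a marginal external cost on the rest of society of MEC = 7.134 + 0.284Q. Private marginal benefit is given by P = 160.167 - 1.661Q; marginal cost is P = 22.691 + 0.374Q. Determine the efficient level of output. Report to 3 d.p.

Social marginal benefit = demand − MEC = 153.033 - 1.945Q.
Set SMB = MC: 153.033 - 1.945Q = 22.691 + 0.374Q → Q* = 56.2061.

Q* = 56.206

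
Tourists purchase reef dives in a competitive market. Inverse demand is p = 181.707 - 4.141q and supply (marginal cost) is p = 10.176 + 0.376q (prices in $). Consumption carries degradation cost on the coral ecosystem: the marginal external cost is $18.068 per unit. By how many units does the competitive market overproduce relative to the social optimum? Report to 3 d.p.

4.000 units

Market equilibrium (private): 10.176 + 0.376q = 181.707 - 4.141q → q_m = 37.9745.
Social marginal benefit = demand − MEC = 163.639 - 4.141q.
Set SMB = MC: 163.639 - 4.141q = 10.176 + 0.376q → q* = 33.9745.
Gap = |37.9745 − 33.9745| = 4.0000.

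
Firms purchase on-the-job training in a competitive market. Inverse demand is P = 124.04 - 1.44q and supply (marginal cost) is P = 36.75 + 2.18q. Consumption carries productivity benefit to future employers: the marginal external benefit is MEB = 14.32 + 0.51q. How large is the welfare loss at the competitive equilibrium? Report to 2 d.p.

DWL = 113.91

Market equilibrium (private): 36.75 + 2.18q = 124.04 - 1.44q → q_m = 24.1133.
Social marginal benefit = demand + MEB = 138.36 - 0.93q.
Set SMB = MC: 138.36 - 0.93q = 36.75 + 2.18q → q* = 32.6720.
Between q* and q_m the wedge SMB − MC runs linearly from 0 to MEB(q_m), so the loss is a triangle.
DWL = ½ × 8.5587 × 26.6178 = 113.9069.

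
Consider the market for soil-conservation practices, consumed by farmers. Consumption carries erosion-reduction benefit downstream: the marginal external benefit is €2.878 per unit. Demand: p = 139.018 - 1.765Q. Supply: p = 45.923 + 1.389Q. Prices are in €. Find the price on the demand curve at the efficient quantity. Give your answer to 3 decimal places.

P = €85.311

Social marginal benefit = demand + MEB = 141.896 - 1.765Q.
Set SMB = MC: 141.896 - 1.765Q = 45.923 + 1.389Q → Q* = 30.4290.
Consumer price on the demand curve at Q*: 139.018 − 1.765×30.4290 = 85.3108.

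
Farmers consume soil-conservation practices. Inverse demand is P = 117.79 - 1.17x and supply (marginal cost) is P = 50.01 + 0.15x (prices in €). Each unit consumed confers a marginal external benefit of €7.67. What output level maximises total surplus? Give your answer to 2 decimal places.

Social marginal benefit = demand + MEB = 125.46 - 1.17x.
Set SMB = MC: 125.46 - 1.17x = 50.01 + 0.15x → x* = 57.1591.

x* = 57.16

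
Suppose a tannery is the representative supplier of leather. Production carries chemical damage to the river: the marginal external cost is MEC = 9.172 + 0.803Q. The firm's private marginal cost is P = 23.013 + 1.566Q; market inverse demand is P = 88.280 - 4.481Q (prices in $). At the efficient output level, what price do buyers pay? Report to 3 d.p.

Social marginal cost = private MC + MEC = 32.185 + 2.369Q.
Set SMC = demand: 32.185 + 2.369Q = 88.280 - 4.481Q → Q* = 8.1891.
Consumer price on the demand curve at Q*: 88.280 − 4.481×8.1891 = 51.5846.

P = $51.585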